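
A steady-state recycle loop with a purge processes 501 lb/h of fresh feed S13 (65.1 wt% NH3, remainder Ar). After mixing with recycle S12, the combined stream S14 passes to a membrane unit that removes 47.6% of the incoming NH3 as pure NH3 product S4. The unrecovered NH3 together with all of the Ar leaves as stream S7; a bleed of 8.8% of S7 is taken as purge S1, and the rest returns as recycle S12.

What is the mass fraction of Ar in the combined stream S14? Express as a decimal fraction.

0.761

Ar enters only via S13 and leaves only via the purge: 501×0.349 = 0.088×(Ar in S7), and the membrane unit passes all Ar, so Ar in S14 = Ar in S7 = 1986.9 lb/h.
NH3 in S14: m_A = 501×0.651 + (1−0.088)·(1−0.476)·m_A, so m_A = 326.15/0.5221 = 624.68 lb/h.
S14 = 624.68 + 1986.9 = 2611.6 lb/h.
Ar fraction in S14 = 1986.9/2611.6 = 0.761.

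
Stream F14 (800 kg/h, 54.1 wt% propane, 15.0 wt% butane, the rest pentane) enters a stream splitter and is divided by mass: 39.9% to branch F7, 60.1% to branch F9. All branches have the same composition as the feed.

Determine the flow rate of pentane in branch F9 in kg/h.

148.6 kg/h

Branch F9 total = 0.601×800 = 480.8 kg/h.
pentane in F9 = 0.309×480.8 = 148.57 kg/h.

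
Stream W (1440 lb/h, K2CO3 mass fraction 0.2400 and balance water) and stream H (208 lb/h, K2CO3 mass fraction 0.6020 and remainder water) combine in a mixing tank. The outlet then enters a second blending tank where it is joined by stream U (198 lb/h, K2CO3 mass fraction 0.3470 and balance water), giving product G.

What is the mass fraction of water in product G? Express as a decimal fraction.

Overall, product flow = 1846 lb/h.
water in = 1440×0.760 + 208×0.398 + 198×0.653 = 1306.5 lb/h.
water fraction in G = 0.7077.

0.7077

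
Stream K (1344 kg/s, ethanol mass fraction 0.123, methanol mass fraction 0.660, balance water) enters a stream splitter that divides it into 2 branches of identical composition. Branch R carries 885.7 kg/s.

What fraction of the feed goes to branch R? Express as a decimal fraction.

0.659

Fraction to R = 885.7/1344 = 0.6590.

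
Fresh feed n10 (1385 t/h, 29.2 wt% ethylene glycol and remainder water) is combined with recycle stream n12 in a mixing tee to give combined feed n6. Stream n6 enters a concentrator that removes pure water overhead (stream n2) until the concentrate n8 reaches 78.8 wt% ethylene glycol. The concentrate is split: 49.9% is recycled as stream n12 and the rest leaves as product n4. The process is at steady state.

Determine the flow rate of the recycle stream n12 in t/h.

511.2 t/h

Overall ethylene glycol balance (none leaves overhead): ethylene glycol in fresh feed = ethylene glycol in product, i.e. 1385×0.292 = (1−0.499)·n8·0.788.
n8 = 404.42/(0.788×0.501) = 1024.4 t/h.
Recycle n12 = 0.499×1024.4 = 511.17 t/h.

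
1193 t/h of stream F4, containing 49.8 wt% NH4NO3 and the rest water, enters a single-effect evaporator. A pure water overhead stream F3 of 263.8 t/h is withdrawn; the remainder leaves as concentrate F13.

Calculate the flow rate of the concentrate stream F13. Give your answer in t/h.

929.2 t/h

Concentrate = 1193 − 263.8 = 929.2 t/h.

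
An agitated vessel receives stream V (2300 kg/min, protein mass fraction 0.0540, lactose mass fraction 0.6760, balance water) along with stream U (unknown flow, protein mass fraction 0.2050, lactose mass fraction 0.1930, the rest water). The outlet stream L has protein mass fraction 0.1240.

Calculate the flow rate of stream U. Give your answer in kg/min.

1988 kg/min

Let U be the unknown flow. Total out = 2300 + U.
protein balance: 124.2 + 0.205·U = 0.124·(2300 + U)
(0.205 − 0.124)·U = 0.124×2300 − 124.2 = 161
U = 161 / 0.081 = 1987.7 kg/min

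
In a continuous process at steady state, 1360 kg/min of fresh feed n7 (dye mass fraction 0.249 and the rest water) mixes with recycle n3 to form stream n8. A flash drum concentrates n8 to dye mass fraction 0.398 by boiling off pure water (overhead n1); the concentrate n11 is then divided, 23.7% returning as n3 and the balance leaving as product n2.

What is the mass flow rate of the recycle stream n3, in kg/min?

Overall dye balance (none leaves overhead): dye in fresh feed = dye in product, i.e. 1360×0.249 = (1−0.237)·n11·0.398.
n11 = 338.64/(0.398×0.763) = 1115.1 kg/min.
Recycle n3 = 0.237×1115.1 = 264.29 kg/min.

264.3 kg/min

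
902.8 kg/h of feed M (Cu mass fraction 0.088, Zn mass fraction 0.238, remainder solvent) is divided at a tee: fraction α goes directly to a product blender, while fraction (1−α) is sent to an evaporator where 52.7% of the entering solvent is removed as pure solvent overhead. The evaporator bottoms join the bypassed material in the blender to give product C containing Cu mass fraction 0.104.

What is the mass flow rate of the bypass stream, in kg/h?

All 902.8×0.088 = 79.446 kg/h of Cu reaches C, so C = 79.446/0.104 = 763.91 kg/h and vapour = 138.89 kg/h.
The evaporator receives (1−α)·902.8 of feed at 0.674 solvent and removes 0.527 of that solvent:
0.527×0.674×(1−α)×902.8 = 138.89
(1−α) = 138.89/320.67 = 0.4331;  α = 0.5669.
Bypass flow = 0.5669×902.8 = 511.77 kg/h.

511.8 kg/h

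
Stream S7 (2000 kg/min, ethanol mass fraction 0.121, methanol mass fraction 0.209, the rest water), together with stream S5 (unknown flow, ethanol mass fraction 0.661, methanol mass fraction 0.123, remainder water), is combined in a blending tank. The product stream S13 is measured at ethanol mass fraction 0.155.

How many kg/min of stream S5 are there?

134.4 kg/min

Let S5 be the unknown flow. Total out = 2000 + S5.
ethanol balance: 242 + 0.661·S5 = 0.155·(2000 + S5)
(0.661 − 0.155)·S5 = 0.155×2000 − 242 = 68
S5 = 68 / 0.506 = 134.39 kg/min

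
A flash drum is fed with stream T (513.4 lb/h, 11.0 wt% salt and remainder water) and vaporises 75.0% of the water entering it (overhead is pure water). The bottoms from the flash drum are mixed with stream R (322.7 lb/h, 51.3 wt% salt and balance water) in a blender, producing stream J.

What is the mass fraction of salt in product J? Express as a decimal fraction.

0.4500

Vapour removed = 0.750×0.890×513.4 = 342.69 lb/h; concentrate = 170.71 lb/h.
salt reaching the mixer = 56.474 (from concentrate) + 322.7×0.513 = 222.02 lb/h.
Product flow = 170.71 + 322.7 = 493.41 lb/h; salt fraction = 0.4500.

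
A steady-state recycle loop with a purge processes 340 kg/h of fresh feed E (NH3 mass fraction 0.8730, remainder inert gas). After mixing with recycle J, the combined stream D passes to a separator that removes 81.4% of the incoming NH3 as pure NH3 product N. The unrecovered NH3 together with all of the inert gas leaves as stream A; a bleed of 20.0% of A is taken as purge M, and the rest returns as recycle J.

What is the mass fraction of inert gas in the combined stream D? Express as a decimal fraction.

inert gas enters only via E and leaves only via the purge: 340×0.127 = 0.200×(inert gas in A), and the separator passes all inert gas, so inert gas in D = inert gas in A = 215.9 kg/h.
NH3 in D: m_A = 340×0.873 + (1−0.200)·(1−0.814)·m_A, so m_A = 296.82/0.8512 = 348.71 kg/h.
D = 348.71 + 215.9 = 564.61 kg/h.
inert gas fraction in D = 215.9/564.61 = 0.3824.

0.3824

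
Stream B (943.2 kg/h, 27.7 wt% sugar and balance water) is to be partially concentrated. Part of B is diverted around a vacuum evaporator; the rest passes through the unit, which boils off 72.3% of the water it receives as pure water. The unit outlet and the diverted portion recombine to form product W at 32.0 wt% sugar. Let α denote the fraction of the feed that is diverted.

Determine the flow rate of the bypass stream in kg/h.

700.7 kg/h

All 943.2×0.277 = 261.27 kg/h of sugar reaches W, so W = 261.27/0.320 = 816.46 kg/h and vapour = 126.74 kg/h.
The evaporator receives (1−α)·943.2 of feed at 0.723 water and removes 0.723 of that water:
0.723×0.723×(1−α)×943.2 = 126.74
(1−α) = 126.74/493.04 = 0.2571;  α = 0.7429.
Bypass flow = 0.7429×943.2 = 700.74 kg/h.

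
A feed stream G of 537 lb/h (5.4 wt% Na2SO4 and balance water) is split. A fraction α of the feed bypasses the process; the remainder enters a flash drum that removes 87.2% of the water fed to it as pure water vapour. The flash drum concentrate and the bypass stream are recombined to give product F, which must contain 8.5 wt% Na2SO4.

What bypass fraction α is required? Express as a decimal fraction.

0.558

All 537×0.054 = 28.998 lb/h of Na2SO4 reaches F, so F = 28.998/0.085 = 341.15 lb/h and vapour = 195.85 lb/h.
The evaporator receives (1−α)·537 of feed at 0.946 water and removes 0.872 of that water:
0.872×0.946×(1−α)×537 = 195.85
(1−α) = 195.85/442.98 = 0.4421;  α = 0.5579.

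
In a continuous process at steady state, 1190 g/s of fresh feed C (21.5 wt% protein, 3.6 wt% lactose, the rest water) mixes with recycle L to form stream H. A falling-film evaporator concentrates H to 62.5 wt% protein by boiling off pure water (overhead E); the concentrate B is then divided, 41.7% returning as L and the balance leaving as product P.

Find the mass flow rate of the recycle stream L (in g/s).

292.8 g/s

Overall protein balance (none leaves overhead): protein in fresh feed = protein in product, i.e. 1190×0.215 = (1−0.417)·B·0.625.
B = 255.85/(0.625×0.583) = 702.16 g/s.
Recycle L = 0.417×702.16 = 292.8 g/s.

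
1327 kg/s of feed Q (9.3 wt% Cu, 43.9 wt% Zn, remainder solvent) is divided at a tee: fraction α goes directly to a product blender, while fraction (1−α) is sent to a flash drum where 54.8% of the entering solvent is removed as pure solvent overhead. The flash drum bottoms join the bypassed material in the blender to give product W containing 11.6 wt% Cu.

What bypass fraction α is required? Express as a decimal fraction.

All 1327×0.093 = 123.41 kg/s of Cu reaches W, so W = 123.41/0.116 = 1063.9 kg/s and vapour = 263.11 kg/s.
The evaporator receives (1−α)·1327 of feed at 0.468 solvent and removes 0.548 of that solvent:
0.548×0.468×(1−α)×1327 = 263.11
(1−α) = 263.11/340.33 = 0.7731;  α = 0.2269.

0.227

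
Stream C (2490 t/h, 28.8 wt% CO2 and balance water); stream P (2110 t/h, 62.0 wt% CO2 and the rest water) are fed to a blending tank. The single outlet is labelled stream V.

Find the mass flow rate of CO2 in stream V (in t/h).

CO2 out = CO2 in = 2490×0.288 + 2110×0.620 = 2025.3 t/h.

2025 t/h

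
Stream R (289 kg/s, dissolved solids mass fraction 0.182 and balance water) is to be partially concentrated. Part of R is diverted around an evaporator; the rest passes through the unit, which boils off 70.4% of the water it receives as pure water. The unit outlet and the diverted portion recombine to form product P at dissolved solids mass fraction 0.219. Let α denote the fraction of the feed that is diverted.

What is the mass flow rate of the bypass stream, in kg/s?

All 289×0.182 = 52.598 kg/s of dissolved solids reaches P, so P = 52.598/0.219 = 240.17 kg/s and vapour = 48.826 kg/s.
The evaporator receives (1−α)·289 of feed at 0.818 water and removes 0.704 of that water:
0.704×0.818×(1−α)×289 = 48.826
(1−α) = 48.826/166.43 = 0.2934;  α = 0.7066.
Bypass flow = 0.7066×289 = 204.21 kg/s.

204.2 kg/s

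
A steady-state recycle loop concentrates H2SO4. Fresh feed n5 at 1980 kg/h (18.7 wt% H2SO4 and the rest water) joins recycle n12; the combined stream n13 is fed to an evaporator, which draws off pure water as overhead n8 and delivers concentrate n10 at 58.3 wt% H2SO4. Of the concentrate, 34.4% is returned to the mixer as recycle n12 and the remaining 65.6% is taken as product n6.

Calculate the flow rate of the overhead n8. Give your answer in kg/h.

Overall H2SO4 balance (none leaves overhead): H2SO4 in fresh feed = H2SO4 in product, i.e. 1980×0.187 = (1−0.344)·n10·0.583.
n10 = 370.26/(0.583×0.656) = 968.13 kg/h.
Recycle n12 = 0.344×968.13 = 333.04 kg/h.
Combined feed n13 = 1980 + 333.04 = 2313 kg/h.
Overhead n8 = n13 − n10 = 2313 − 968.13 = 1344.9 kg/h.

1345 kg/h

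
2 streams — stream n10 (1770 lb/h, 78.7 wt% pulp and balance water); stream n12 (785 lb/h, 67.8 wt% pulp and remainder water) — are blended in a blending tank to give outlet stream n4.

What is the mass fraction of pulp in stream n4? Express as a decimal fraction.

Total flow out = 1770 + 785 = 2555 lb/h.
pulp in = 1770×0.787 + 785×0.678 = 1925.2 lb/h.
pulp mass fraction in n4 = 1925.2/2555 = 0.7535.

0.7535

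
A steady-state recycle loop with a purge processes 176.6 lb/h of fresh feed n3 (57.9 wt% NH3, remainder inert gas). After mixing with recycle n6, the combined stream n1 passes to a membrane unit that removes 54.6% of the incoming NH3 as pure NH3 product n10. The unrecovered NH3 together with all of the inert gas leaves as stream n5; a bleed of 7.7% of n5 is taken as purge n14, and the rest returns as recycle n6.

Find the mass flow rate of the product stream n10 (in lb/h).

NH3 in n1: m_A = 176.6×0.579 + (1−0.077)·(1−0.546)·m_A, so m_A = 102.25/0.5810 = 176 lb/h.
Product n10 = 0.546×176 = 96.099 lb/h.

96.1 lb/h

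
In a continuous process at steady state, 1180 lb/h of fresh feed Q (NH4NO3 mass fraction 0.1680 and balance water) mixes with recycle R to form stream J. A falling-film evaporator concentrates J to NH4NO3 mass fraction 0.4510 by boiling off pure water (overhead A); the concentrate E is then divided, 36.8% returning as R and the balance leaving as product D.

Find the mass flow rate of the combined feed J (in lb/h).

1436 lb/h

Overall NH4NO3 balance (none leaves overhead): NH4NO3 in fresh feed = NH4NO3 in product, i.e. 1180×0.168 = (1−0.368)·E·0.451.
E = 198.24/(0.451×0.632) = 695.5 lb/h.
Recycle R = 0.368×695.5 = 255.94 lb/h.
Combined feed J = 1180 + 255.94 = 1435.9 lb/h.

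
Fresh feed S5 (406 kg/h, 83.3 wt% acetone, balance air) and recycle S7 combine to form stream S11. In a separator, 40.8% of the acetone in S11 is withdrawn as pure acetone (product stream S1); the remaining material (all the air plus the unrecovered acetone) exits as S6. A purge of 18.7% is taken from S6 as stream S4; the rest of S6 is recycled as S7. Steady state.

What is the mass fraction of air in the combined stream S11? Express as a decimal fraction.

air enters only via S5 and leaves only via the purge: 406×0.167 = 0.187×(air in S6), and the separator passes all air, so air in S11 = air in S6 = 362.58 kg/h.
acetone in S11: m_A = 406×0.833 + (1−0.187)·(1−0.408)·m_A, so m_A = 338.2/0.5187 = 652.01 kg/h.
S11 = 652.01 + 362.58 = 1014.6 kg/h.
air fraction in S11 = 362.58/1014.6 = 0.3574.

0.3574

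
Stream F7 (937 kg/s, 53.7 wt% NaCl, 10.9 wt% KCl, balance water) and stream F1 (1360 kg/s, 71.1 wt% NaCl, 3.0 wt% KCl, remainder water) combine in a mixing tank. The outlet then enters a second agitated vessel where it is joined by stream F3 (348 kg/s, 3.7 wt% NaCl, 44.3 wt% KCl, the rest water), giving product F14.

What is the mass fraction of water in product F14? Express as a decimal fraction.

Overall, product flow = 2645 kg/s.
water in = 937×0.354 + 1360×0.259 + 348×0.520 = 864.9 kg/s.
water fraction in F14 = 0.327.

0.327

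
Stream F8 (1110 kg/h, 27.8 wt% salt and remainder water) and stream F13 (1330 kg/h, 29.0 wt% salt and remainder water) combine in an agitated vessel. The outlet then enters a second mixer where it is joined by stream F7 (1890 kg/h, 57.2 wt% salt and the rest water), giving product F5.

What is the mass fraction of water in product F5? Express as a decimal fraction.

Overall, product flow = 4330 kg/h.
water in = 1110×0.722 + 1330×0.710 + 1890×0.428 = 2554.6 kg/h.
water fraction in F5 = 0.590.

0.590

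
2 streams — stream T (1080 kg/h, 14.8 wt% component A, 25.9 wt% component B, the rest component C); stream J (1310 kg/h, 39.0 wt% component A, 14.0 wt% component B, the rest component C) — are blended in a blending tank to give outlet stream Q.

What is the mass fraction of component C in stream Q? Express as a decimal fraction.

Total flow out = 1080 + 1310 = 2390 kg/h.
component C in = 1080×0.593 + 1310×0.470 = 1256.1 kg/h.
component C mass fraction in Q = 1256.1/2390 = 0.5256.

0.5256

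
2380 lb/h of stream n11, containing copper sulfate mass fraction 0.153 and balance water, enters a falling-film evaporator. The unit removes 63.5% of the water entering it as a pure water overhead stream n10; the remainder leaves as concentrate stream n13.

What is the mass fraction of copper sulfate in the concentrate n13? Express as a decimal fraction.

0.331

copper sulfate is not removed: 2380×0.153 = 364.14 lb/h of copper sulfate enters n13.
water entering = 2380×0.847 = 2015.9 lb/h; overhead removed = 0.635×2015.9 = 1280.1 lb/h.
Concentrate = 2380 − 1280.1 = 1099.9 lb/h.
Mass fraction = 364.14/1099.9 = 0.331.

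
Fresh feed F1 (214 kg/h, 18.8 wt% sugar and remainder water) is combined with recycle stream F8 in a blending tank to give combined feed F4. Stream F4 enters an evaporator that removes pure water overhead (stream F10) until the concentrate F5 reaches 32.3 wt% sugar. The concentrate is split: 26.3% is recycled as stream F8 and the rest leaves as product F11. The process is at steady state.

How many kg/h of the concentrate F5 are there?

Overall sugar balance (none leaves overhead): sugar in fresh feed = sugar in product, i.e. 214×0.188 = (1−0.263)·F5·0.323.
F5 = 40.232/(0.323×0.737) = 169.01 kg/h.

169 kg/h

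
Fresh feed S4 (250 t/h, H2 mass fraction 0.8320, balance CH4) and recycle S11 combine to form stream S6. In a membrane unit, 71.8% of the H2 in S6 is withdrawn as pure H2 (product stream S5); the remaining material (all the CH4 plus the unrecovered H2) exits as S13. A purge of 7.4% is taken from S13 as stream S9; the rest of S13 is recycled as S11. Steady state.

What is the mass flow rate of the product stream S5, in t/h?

202.1 t/h

H2 in S6: m_A = 250×0.832 + (1−0.074)·(1−0.718)·m_A, so m_A = 208/0.7389 = 281.51 t/h.
Product S5 = 0.718×281.51 = 202.13 t/h.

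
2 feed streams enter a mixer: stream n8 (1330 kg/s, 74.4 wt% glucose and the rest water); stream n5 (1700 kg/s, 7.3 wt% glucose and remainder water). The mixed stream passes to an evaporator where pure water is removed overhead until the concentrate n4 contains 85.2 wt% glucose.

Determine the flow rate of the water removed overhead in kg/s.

1723 kg/s

glucose entering = 1330×0.744 + 1700×0.073 = 1113.6 kg/s.
All glucose reports to n4, so n4 = 1113.6/0.852 = 1307.1 kg/s.
Total feed = 3030 kg/s; overhead = 3030 − 1307.1 = 1722.9 kg/s.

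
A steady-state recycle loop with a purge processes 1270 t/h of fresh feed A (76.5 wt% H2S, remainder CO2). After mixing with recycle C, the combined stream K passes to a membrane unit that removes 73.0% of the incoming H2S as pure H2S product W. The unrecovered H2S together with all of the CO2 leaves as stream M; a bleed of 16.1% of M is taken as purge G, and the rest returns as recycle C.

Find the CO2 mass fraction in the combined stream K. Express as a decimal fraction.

CO2 enters only via A and leaves only via the purge: 1270×0.235 = 0.161×(CO2 in M), and the membrane unit passes all CO2, so CO2 in K = CO2 in M = 1853.7 t/h.
H2S in K: m_A = 1270×0.765 + (1−0.161)·(1−0.730)·m_A, so m_A = 971.55/0.7735 = 1256.1 t/h.
K = 1256.1 + 1853.7 = 3109.8 t/h.
CO2 fraction in K = 1853.7/3109.8 = 0.596.

0.596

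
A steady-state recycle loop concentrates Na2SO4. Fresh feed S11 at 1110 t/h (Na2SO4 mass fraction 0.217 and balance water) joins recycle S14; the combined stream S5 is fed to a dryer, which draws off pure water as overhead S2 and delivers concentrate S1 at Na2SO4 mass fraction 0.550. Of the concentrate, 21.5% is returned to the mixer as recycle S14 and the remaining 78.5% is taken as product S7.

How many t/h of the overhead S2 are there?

Overall Na2SO4 balance (none leaves overhead): Na2SO4 in fresh feed = Na2SO4 in product, i.e. 1110×0.217 = (1−0.215)·S1·0.550.
S1 = 240.87/(0.550×0.785) = 557.89 t/h.
Recycle S14 = 0.215×557.89 = 119.95 t/h.
Combined feed S5 = 1110 + 119.95 = 1229.9 t/h.
Overhead S2 = S5 − S1 = 1229.9 − 557.89 = 672.05 t/h.

672.1 t/h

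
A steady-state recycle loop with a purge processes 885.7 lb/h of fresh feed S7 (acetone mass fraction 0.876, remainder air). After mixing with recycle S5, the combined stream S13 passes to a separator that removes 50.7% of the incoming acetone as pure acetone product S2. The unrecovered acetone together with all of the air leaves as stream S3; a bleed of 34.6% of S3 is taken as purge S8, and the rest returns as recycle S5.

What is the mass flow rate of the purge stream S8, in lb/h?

305.2 lb/h

air enters only via S7 and leaves only via the purge: 885.7×0.124 = 0.346×(air in S3), and the separator passes all air, so air in S13 = air in S3 = 317.42 lb/h.
acetone in S13: m_A = 885.7×0.876 + (1−0.346)·(1−0.507)·m_A, so m_A = 775.87/0.6776 = 1145.1 lb/h.
S3 = (1−0.507)×1145.1 + 317.42 = 881.94 lb/h.
Purge S8 = 0.346×881.94 = 305.15 lb/h.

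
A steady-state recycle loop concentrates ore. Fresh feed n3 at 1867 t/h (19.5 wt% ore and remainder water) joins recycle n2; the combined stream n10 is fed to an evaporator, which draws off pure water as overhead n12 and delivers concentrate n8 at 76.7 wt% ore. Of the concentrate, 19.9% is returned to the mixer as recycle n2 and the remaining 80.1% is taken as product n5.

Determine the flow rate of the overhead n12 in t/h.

Overall ore balance (none leaves overhead): ore in fresh feed = ore in product, i.e. 1867×0.195 = (1−0.199)·n8·0.767.
n8 = 364.06/(0.767×0.801) = 592.59 t/h.
Recycle n2 = 0.199×592.59 = 117.92 t/h.
Combined feed n10 = 1867 + 117.92 = 1984.9 t/h.
Overhead n12 = n10 − n8 = 1984.9 − 592.59 = 1392.3 t/h.

1392 t/h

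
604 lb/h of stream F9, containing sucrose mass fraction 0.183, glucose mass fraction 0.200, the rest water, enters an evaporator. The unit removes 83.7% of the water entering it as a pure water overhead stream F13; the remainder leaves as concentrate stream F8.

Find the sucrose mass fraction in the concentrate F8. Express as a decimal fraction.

sucrose is not removed: 604×0.183 = 110.53 lb/h of sucrose enters F8.
water entering = 604×0.617 = 372.67 lb/h; overhead removed = 0.837×372.67 = 311.92 lb/h.
Concentrate = 604 − 311.92 = 292.08 lb/h.
Mass fraction = 110.53/292.08 = 0.378.

0.378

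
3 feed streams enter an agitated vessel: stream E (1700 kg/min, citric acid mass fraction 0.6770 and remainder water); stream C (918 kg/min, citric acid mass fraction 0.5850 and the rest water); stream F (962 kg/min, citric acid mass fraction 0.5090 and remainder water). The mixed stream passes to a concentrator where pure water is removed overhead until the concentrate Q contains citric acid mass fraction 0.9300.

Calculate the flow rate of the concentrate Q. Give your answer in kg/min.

2341 kg/min

citric acid entering = 1700×0.677 + 918×0.585 + 962×0.509 = 2177.6 kg/min.
All citric acid reports to Q, so Q = 2177.6/0.930 = 2341.5 kg/min.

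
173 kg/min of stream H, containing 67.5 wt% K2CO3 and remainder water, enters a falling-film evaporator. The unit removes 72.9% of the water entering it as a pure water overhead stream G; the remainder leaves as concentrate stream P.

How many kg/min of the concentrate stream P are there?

water entering = 173×0.325 = 56.225 kg/min; overhead removed = 0.729×56.225 = 40.988 kg/min.
Concentrate = 173 − 40.988 = 132.01 kg/min.

132 kg/min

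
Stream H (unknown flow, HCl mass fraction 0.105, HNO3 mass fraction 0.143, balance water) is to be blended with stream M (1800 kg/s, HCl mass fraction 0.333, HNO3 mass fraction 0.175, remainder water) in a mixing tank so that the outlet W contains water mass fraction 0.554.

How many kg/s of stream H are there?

Let H be the unknown flow. Total out = 1800 + H.
water balance: 885.6 + 0.752·H = 0.554·(1800 + H)
(0.752 − 0.554)·H = 0.554×1800 − 885.6 = 111.6
H = 111.6 / 0.198 = 563.64 kg/s

563.6 kg/s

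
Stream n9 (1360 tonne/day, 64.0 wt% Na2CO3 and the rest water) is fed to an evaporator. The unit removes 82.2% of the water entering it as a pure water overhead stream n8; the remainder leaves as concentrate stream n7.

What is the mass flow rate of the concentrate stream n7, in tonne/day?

957.5 tonne/day

water entering = 1360×0.360 = 489.6 tonne/day; overhead removed = 0.822×489.6 = 402.45 tonne/day.
Concentrate = 1360 − 402.45 = 957.55 tonne/day.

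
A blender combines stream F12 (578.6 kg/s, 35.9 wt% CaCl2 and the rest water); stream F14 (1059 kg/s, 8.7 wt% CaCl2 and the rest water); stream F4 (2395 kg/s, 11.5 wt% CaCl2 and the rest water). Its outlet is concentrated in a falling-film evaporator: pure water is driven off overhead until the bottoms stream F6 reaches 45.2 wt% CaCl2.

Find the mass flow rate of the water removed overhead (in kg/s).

2760 kg/s

CaCl2 entering = 578.6×0.359 + 1059×0.087 + 2395×0.115 = 575.28 kg/s.
All CaCl2 reports to F6, so F6 = 575.28/0.452 = 1272.7 kg/s.
Total feed = 4032.6 kg/s; overhead = 4032.6 − 1272.7 = 2759.9 kg/s.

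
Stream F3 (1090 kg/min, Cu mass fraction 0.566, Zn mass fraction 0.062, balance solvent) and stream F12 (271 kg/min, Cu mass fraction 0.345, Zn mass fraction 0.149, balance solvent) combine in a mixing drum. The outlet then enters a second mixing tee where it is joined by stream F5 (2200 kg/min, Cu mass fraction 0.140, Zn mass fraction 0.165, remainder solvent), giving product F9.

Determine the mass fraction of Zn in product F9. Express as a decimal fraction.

0.132

Overall, product flow = 3561 kg/min.
Zn in = 1090×0.062 + 271×0.149 + 2200×0.165 = 470.96 kg/min.
Zn fraction in F9 = 0.132.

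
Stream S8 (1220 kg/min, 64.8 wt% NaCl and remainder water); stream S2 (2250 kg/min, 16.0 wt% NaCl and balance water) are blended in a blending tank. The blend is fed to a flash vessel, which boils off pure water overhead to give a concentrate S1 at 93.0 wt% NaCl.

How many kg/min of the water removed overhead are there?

2233 kg/min

NaCl entering = 1220×0.648 + 2250×0.160 = 1150.6 kg/min.
All NaCl reports to S1, so S1 = 1150.6/0.930 = 1237.2 kg/min.
Total feed = 3470 kg/min; overhead = 3470 − 1237.2 = 2232.8 kg/min.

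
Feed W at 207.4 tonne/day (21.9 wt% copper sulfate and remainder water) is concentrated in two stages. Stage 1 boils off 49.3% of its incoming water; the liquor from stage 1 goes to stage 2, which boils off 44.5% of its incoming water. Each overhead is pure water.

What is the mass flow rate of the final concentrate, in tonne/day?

water in feed = 207.4×0.781 = 161.98 tonne/day.
After stage 1: water left = (1−0.493)×161.98 = 82.124; stream total = 127.54 tonne/day.
After stage 2: water left = (1−0.445)×82.124 = 45.579; final concentrate = 90.999 tonne/day.

91 tonne/day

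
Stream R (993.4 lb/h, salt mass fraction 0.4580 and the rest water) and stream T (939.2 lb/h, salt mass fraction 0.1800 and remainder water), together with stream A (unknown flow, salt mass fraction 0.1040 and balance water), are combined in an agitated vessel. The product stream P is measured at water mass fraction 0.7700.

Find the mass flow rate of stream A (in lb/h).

1425 lb/h

Let A be the unknown flow. Total out = 1932.6 + A.
water balance: 1308.6 + 0.896·A = 0.770·(1932.6 + A)
(0.896 − 0.770)·A = 0.770×1932.6 − 1308.6 = 179.54
A = 179.54 / 0.126 = 1424.9 lb/h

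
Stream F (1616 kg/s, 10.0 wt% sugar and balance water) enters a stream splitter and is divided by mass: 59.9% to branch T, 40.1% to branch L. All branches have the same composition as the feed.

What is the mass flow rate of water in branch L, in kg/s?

583.2 kg/s

Branch L total = 0.401×1616 = 648.02 kg/s.
water in L = 0.900×648.02 = 583.21 kg/s.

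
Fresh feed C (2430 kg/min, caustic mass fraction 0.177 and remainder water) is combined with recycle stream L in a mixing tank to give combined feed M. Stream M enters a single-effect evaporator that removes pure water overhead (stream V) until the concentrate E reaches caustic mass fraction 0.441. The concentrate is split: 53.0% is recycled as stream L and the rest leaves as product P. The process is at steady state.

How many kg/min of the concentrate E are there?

2075 kg/min

Overall caustic balance (none leaves overhead): caustic in fresh feed = caustic in product, i.e. 2430×0.177 = (1−0.530)·E·0.441.
E = 430.11/(0.441×0.470) = 2075.1 kg/min.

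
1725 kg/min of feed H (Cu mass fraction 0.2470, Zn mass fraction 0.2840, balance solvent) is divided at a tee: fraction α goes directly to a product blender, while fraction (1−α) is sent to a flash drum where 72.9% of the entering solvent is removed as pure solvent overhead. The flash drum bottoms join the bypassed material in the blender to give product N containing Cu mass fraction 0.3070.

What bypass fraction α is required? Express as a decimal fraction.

All 1725×0.247 = 426.07 kg/min of Cu reaches N, so N = 426.07/0.307 = 1387.9 kg/min and vapour = 337.13 kg/min.
The evaporator receives (1−α)·1725 of feed at 0.469 solvent and removes 0.729 of that solvent:
0.729×0.469×(1−α)×1725 = 337.13
(1−α) = 337.13/589.78 = 0.5716;  α = 0.4284.

0.428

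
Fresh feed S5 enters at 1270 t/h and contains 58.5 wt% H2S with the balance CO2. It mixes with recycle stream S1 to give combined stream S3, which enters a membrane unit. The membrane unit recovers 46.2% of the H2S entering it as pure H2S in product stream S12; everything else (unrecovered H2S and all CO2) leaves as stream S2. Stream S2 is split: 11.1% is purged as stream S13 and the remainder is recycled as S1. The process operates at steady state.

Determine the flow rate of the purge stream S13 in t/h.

612.1 t/h

CO2 enters only via S5 and leaves only via the purge: 1270×0.415 = 0.111×(CO2 in S2), and the membrane unit passes all CO2, so CO2 in S3 = CO2 in S2 = 4748.2 t/h.
H2S in S3: m_A = 1270×0.585 + (1−0.111)·(1−0.462)·m_A, so m_A = 742.95/0.5217 = 1424 t/h.
S2 = (1−0.462)×1424 + 4748.2 = 5514.3 t/h.
Purge S13 = 0.111×5514.3 = 612.09 t/h.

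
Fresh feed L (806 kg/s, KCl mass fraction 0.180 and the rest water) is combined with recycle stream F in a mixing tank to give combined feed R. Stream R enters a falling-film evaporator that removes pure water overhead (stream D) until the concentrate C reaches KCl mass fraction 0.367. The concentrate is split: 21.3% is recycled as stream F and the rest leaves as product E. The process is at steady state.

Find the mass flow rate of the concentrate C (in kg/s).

502.3 kg/s

Overall KCl balance (none leaves overhead): KCl in fresh feed = KCl in product, i.e. 806×0.180 = (1−0.213)·C·0.367.
C = 145.08/(0.367×0.787) = 502.3 kg/s.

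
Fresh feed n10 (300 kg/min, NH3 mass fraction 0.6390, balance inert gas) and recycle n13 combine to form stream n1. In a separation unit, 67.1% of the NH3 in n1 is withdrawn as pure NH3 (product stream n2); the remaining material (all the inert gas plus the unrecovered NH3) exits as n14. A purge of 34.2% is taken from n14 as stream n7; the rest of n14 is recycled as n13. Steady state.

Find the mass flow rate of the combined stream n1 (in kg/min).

inert gas enters only via n10 and leaves only via the purge: 300×0.361 = 0.342×(inert gas in n14), and the separation unit passes all inert gas, so inert gas in n1 = inert gas in n14 = 316.67 kg/min.
NH3 in n1: m_A = 300×0.639 + (1−0.342)·(1−0.671)·m_A, so m_A = 191.7/0.7835 = 244.67 kg/min.
n1 = 244.67 + 316.67 = 561.33 kg/min.

561.3 kg/min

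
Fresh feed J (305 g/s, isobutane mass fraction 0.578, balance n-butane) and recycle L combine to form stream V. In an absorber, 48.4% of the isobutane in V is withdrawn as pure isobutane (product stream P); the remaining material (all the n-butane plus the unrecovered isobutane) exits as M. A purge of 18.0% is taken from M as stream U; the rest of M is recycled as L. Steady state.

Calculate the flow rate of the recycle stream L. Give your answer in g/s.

715.6 g/s

n-butane enters only via J and leaves only via the purge: 305×0.422 = 0.180×(n-butane in M), and the absorber passes all n-butane, so n-butane in V = n-butane in M = 715.06 g/s.
isobutane in V: m_A = 305×0.578 + (1−0.180)·(1−0.484)·m_A, so m_A = 176.29/0.5769 = 305.59 g/s.
M = (1−0.484)×305.59 + 715.06 = 872.74 g/s.
Recycle L = (1−0.180)×872.74 = 715.65 g/s.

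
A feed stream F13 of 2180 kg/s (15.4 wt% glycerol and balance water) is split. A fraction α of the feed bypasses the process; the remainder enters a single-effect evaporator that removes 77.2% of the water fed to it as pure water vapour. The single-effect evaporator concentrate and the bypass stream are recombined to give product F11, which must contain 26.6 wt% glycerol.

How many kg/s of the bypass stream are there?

774.6 kg/s

All 2180×0.154 = 335.72 kg/s of glycerol reaches F11, so F11 = 335.72/0.266 = 1262.1 kg/s and vapour = 917.89 kg/s.
The evaporator receives (1−α)·2180 of feed at 0.846 water and removes 0.772 of that water:
0.772×0.846×(1−α)×2180 = 917.89
(1−α) = 917.89/1423.8 = 0.6447;  α = 0.3553.
Bypass flow = 0.3553×2180 = 774.58 kg/s.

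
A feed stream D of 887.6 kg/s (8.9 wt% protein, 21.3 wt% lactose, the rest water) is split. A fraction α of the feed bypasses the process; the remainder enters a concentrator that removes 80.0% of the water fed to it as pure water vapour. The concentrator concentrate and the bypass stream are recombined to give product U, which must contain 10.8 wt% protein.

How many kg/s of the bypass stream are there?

All 887.6×0.089 = 78.996 kg/s of protein reaches U, so U = 78.996/0.108 = 731.45 kg/s and vapour = 156.15 kg/s.
The evaporator receives (1−α)·887.6 of feed at 0.698 water and removes 0.800 of that water:
0.800×0.698×(1−α)×887.6 = 156.15
(1−α) = 156.15/495.64 = 0.3151;  α = 0.6849.
Bypass flow = 0.6849×887.6 = 607.96 kg/s.

608 kg/s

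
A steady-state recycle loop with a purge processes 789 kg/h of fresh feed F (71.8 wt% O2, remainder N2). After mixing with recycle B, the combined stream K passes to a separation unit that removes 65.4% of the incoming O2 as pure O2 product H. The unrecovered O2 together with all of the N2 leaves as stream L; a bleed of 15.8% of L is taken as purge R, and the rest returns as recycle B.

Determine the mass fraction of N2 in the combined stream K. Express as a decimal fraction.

0.638

N2 enters only via F and leaves only via the purge: 789×0.282 = 0.158×(N2 in L), and the separation unit passes all N2, so N2 in K = N2 in L = 1408.2 kg/h.
O2 in K: m_A = 789×0.718 + (1−0.158)·(1−0.654)·m_A, so m_A = 566.5/0.7087 = 799.39 kg/h.
K = 799.39 + 1408.2 = 2207.6 kg/h.
N2 fraction in K = 1408.2/2207.6 = 0.638.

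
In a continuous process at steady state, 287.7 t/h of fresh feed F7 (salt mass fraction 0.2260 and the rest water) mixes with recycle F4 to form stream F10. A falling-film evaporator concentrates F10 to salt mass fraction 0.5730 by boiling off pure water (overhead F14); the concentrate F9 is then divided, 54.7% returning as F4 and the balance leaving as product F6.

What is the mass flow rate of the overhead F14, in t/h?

174.2 t/h

Overall salt balance (none leaves overhead): salt in fresh feed = salt in product, i.e. 287.7×0.226 = (1−0.547)·F9·0.573.
F9 = 65.02/(0.573×0.453) = 250.49 t/h.
Recycle F4 = 0.547×250.49 = 137.02 t/h.
Combined feed F10 = 287.7 + 137.02 = 424.72 t/h.
Overhead F14 = F10 − F9 = 424.72 − 250.49 = 174.23 t/h.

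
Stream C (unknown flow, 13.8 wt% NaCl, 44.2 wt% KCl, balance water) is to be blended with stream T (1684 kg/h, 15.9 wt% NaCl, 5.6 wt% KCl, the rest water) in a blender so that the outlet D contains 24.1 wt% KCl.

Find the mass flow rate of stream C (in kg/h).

Let C be the unknown flow. Total out = 1684 + C.
KCl balance: 94.304 + 0.442·C = 0.241·(1684 + C)
(0.442 − 0.241)·C = 0.241×1684 − 94.304 = 311.54
C = 311.54 / 0.201 = 1550 kg/h

1550 kg/h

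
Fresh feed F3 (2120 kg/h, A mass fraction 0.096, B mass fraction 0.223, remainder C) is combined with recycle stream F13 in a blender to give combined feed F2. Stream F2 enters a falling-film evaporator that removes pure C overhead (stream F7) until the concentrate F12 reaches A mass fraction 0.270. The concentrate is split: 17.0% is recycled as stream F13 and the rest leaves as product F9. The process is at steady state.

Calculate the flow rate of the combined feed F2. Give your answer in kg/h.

2274 kg/h

Overall A balance (none leaves overhead): A in fresh feed = A in product, i.e. 2120×0.096 = (1−0.170)·F12·0.270.
F12 = 203.52/(0.270×0.830) = 908.17 kg/h.
Recycle F13 = 0.170×908.17 = 154.39 kg/h.
Combined feed F2 = 2120 + 154.39 = 2274.4 kg/h.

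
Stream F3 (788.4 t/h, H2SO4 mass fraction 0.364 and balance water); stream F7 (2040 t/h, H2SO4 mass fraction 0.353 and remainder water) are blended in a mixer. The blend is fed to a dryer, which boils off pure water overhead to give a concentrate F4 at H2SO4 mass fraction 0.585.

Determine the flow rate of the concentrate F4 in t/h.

H2SO4 entering = 788.4×0.364 + 2040×0.353 = 1007.1 t/h.
All H2SO4 reports to F4, so F4 = 1007.1/0.585 = 1721.5 t/h.

1722 t/h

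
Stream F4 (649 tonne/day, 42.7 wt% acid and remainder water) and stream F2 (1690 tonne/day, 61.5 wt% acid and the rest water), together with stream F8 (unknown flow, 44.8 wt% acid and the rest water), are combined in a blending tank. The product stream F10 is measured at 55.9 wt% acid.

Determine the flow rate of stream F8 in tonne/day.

80.83 tonne/day

Let F8 be the unknown flow. Total out = 2339 + F8.
acid balance: 1316.5 + 0.448·F8 = 0.559·(2339 + F8)
(0.448 − 0.559)·F8 = 0.559×2339 − 1316.5 = -8.972
F8 = -8.972 / -0.111 = 80.829 tonne/day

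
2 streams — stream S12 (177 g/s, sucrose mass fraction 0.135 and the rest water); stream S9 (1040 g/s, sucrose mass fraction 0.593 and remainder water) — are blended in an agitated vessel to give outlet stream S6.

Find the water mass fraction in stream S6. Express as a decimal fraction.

0.474

Total flow out = 177 + 1040 = 1217 g/s.
water in = 177×0.865 + 1040×0.407 = 576.38 g/s.
water mass fraction in S6 = 576.38/1217 = 0.474.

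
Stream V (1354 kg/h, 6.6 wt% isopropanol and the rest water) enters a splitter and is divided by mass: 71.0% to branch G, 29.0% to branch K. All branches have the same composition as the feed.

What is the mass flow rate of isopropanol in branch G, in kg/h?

Branch G total = 0.710×1354 = 961.34 kg/h.
isopropanol in G = 0.066×961.34 = 63.448 kg/h.

63.45 kg/h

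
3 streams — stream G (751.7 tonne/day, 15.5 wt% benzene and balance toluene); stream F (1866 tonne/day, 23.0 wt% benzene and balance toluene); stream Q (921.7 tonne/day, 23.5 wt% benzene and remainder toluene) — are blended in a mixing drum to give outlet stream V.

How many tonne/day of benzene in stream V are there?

762.3 tonne/day

benzene out = benzene in = 751.7×0.155 + 1866×0.230 + 921.7×0.235 = 762.29 tonne/day.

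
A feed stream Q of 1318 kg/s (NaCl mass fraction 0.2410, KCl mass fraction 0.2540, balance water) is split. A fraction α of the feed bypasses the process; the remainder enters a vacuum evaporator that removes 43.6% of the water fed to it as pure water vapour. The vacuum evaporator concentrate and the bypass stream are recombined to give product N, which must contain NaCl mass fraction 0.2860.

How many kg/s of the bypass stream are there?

All 1318×0.241 = 317.64 kg/s of NaCl reaches N, so N = 317.64/0.286 = 1110.6 kg/s and vapour = 207.38 kg/s.
The evaporator receives (1−α)·1318 of feed at 0.505 water and removes 0.436 of that water:
0.436×0.505×(1−α)×1318 = 207.38
(1−α) = 207.38/290.2 = 0.7146;  α = 0.2854.
Bypass flow = 0.2854×1318 = 376.15 kg/s.

376.1 kg/s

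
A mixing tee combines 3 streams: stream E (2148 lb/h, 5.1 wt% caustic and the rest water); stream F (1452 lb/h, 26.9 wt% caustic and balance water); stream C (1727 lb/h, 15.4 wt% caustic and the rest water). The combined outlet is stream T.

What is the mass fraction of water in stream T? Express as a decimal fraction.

Total flow out = 2148 + 1452 + 1727 = 5327 lb/h.
water in = 2148×0.949 + 1452×0.731 + 1727×0.846 = 4560.9 lb/h.
water mass fraction in T = 4560.9/5327 = 0.856.

0.856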